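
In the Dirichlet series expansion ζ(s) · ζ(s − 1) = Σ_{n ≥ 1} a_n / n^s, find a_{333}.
σ(333) = 494

In the product (Σ m^0/m^s)(Σ k / k^s) = Σ (Σ_{d | n} d) / n^s, the coefficient of 1/n^s is σ(n) = Σ_{d | n} d. For n = 333, divisors are [1, 3, 9, 37, 111, 333]; summing: σ(333) = 494.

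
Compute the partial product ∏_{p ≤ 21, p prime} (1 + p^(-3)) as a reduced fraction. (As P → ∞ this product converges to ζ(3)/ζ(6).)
∏ = 223851228120576/189501362017825

The primes p ≤ 21 are [2, 3, 5, 7, 11, 13, 17, 19]. For each, (1 + 1/p^3) = (p^3 + 1)/p^3. Multiplying these fractions over p ∈ [2, 3, 5, 7, 11, 13, 17, 19] gives 223851228120576/189501362017825. (In the limit P → ∞ this tends to ζ(3)/ζ(6).)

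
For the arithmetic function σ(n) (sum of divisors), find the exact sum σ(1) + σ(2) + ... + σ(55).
Σ_{n ≤ 55} σ(n) = 2496

Compute σ(n) for each 1 ≤ n ≤ 55: σ(1) = 1, σ(2) = 3, σ(3) = 4, σ(4) = 7, σ(5) = 6, σ(6) = 12, σ(7) = 8, σ(8) = 15, σ(9) = 13, σ(10) = 18, σ(11) = 12, σ(12) = 28, σ(13) = 14, σ(14) = 24, σ(15) = 24, σ(16) = 31, σ(17) = 18, σ(18) = 39, σ(19) = 20, σ(20) = 42, σ(21) = 32, σ(22) = 36, σ(23) = 24, σ(24) = 60, σ(25) = 31, σ(26) = 42, σ(27) = 40, σ(28) = 56, σ(29) = 30, σ(30) = 72, σ(31) = 32, σ(32) = 63, σ(33) = 48, σ(34) = 54, σ(35) = 48, σ(36) = 91, σ(37) = 38, σ(38) = 60, σ(39) = 56, σ(40) = 90, σ(41) = 42, σ(42) = 96, σ(43) = 44, σ(44) = 84, σ(45) = 78, σ(46) = 72, σ(47) = 48, σ(48) = 124, σ(49) = 57, σ(50) = 93, σ(51) = 72, σ(52) = 98, σ(53) = 54, σ(54) = 120, σ(55) = 72. Summing all 55 values: 2496. (Average order: Σ_{n ≤ x} σ(n) ~ (π²/12) x². For x = 55, (π²/12)·55² ≈ 2487.96.)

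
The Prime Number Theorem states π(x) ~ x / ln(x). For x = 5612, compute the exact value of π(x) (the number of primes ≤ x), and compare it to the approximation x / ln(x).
π(5612) = 738;  x/ln(x) ≈ 650.09;  relative error ≈ 11.91%.

Directly count primes up to 5612: π(5612) = 738. The PNT approximation gives 5612/ln(5612) ≈ 5612/8.63266 ≈ 650.09. Relative error (π(x) − x/ln(x)) / π(x) ≈ 11.91%; the approximation is known to undercount slightly (Li(x) is a better estimate).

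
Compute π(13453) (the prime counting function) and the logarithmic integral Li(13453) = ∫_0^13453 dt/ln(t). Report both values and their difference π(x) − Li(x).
π(13453) = 1594;  Li(13453) ≈ 1614.84;  π(x) − Li(x) ≈ -20.84.

Direct count of primes ≤ 13453 gives π(13453) = 1594. Numerical evaluation of the logarithmic integral gives Li(13453) ≈ 1614.84. The difference π(x) − Li(x) ≈ -20.84 is typically negative for small/moderate x (Li(x) overestimates), though Littlewood's theorem shows this sign changes infinitely often.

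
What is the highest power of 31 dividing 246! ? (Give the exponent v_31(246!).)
v_31(246!) = 7

Legendre's formula: v_p(n!) = Σ_{k ≥ 1} ⌊n / p^k⌋. For p = 31, n = 246, the terms are:
  ⌊246/31^1⌋ = ⌊246/31⌋ = 7
(the next term ⌊246/31^2⌋ = 0, terminating the sum). Summing: v_31(246!) = 7 = 7.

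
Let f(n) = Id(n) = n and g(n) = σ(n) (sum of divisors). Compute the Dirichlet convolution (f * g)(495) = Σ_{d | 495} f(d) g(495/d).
(Id * σ)(495) = 8602

Divisors of 495: [1, 3, 5, 9, 11, 15, 33, 45, 55, 99, 165, 495]. For each d | 495:
  d = 1: Id(1) · σ(495/1) = 1 · 936 = 936
  d = 3: Id(3) · σ(495/3) = 3 · 288 = 864
  d = 5: Id(5) · σ(495/5) = 5 · 156 = 780
  d = 9: Id(9) · σ(495/9) = 9 · 72 = 648
  d = 11: Id(11) · σ(495/11) = 11 · 78 = 858
  d = 15: Id(15) · σ(495/15) = 15 · 48 = 720
  d = 33: Id(33) · σ(495/33) = 33 · 24 = 792
  d = 45: Id(45) · σ(495/45) = 45 · 12 = 540
  d = 55: Id(55) · σ(495/55) = 55 · 13 = 715
  d = 99: Id(99) · σ(495/99) = 99 · 6 = 594
  d = 165: Id(165) · σ(495/165) = 165 · 4 = 660
  d = 495: Id(495) · σ(495/495) = 495 · 1 = 495
Summing: (Id * σ)(495) = 936 + 864 + 780 + 648 + 858 + 720 + 792 + 540 + 715 + 594 + 660 + 495 = 8602.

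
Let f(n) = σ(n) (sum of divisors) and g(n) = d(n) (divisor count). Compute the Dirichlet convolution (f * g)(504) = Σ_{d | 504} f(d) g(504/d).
(σ * d)(504) = 10080

Divisors of 504: [1, 2, 3, 4, 6, 7, 8, 9, 12, 14, 18, 21, 24, 28, 36, 42, 56, 63, 72, 84, 126, 168, 252, 504]. For each d | 504:
  d = 1: σ(1) · d(504/1) = 1 · 24 = 24
  d = 2: σ(2) · d(504/2) = 3 · 18 = 54
  d = 3: σ(3) · d(504/3) = 4 · 16 = 64
  d = 4: σ(4) · d(504/4) = 7 · 12 = 84
  d = 6: σ(6) · d(504/6) = 12 · 12 = 144
  d = 7: σ(7) · d(504/7) = 8 · 12 = 96
  d = 8: σ(8) · d(504/8) = 15 · 6 = 90
  d = 9: σ(9) · d(504/9) = 13 · 8 = 104
  d = 12: σ(12) · d(504/12) = 28 · 8 = 224
  d = 14: σ(14) · d(504/14) = 24 · 9 = 216
  d = 18: σ(18) · d(504/18) = 39 · 6 = 234
  d = 21: σ(21) · d(504/21) = 32 · 8 = 256
  d = 24: σ(24) · d(504/24) = 60 · 4 = 240
  d = 28: σ(28) · d(504/28) = 56 · 6 = 336
  d = 36: σ(36) · d(504/36) = 91 · 4 = 364
  d = 42: σ(42) · d(504/42) = 96 · 6 = 576
  d = 56: σ(56) · d(504/56) = 120 · 3 = 360
  d = 63: σ(63) · d(504/63) = 104 · 4 = 416
  d = 72: σ(72) · d(504/72) = 195 · 2 = 390
  d = 84: σ(84) · d(504/84) = 224 · 4 = 896
  d = 126: σ(126) · d(504/126) = 312 · 3 = 936
  d = 168: σ(168) · d(504/168) = 480 · 2 = 960
  d = 252: σ(252) · d(504/252) = 728 · 2 = 1456
  d = 504: σ(504) · d(504/504) = 1560 · 1 = 1560
Summing: (σ * d)(504) = 24 + 54 + 64 + 84 + 144 + 96 + 90 + 104 + 224 + 216 + 234 + 256 + 240 + 336 + 364 + 576 + 360 + 416 + 390 + 896 + 936 + 960 + 1456 + 1560 = 10080.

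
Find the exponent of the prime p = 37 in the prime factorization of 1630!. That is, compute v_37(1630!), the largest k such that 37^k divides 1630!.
v_37(1630!) = 45

Legendre's formula: v_p(n!) = Σ_{k ≥ 1} ⌊n / p^k⌋. For p = 37, n = 1630, the terms are:
  ⌊1630/37^1⌋ = ⌊1630/37⌋ = 44
  ⌊1630/37^2⌋ = ⌊1630/1369⌋ = 1
(the next term ⌊1630/37^3⌋ = 0, terminating the sum). Summing: v_37(1630!) = 44 + 1 = 45.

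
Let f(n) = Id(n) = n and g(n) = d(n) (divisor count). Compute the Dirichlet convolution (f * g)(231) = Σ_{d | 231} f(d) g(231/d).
(Id * d)(231) = 585

Divisors of 231: [1, 3, 7, 11, 21, 33, 77, 231]. For each d | 231:
  d = 1: Id(1) · d(231/1) = 1 · 8 = 8
  d = 3: Id(3) · d(231/3) = 3 · 4 = 12
  d = 7: Id(7) · d(231/7) = 7 · 4 = 28
  d = 11: Id(11) · d(231/11) = 11 · 4 = 44
  d = 21: Id(21) · d(231/21) = 21 · 2 = 42
  d = 33: Id(33) · d(231/33) = 33 · 2 = 66
  d = 77: Id(77) · d(231/77) = 77 · 2 = 154
  d = 231: Id(231) · d(231/231) = 231 · 1 = 231
Summing: (Id * d)(231) = 8 + 12 + 28 + 44 + 42 + 66 + 154 + 231 = 585.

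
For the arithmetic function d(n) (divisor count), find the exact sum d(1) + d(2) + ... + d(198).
Σ_{n ≤ 198} d(n) = 1084

Compute d(n) for each 1 ≤ n ≤ 198: d(1) = 1, d(2) = 2, d(3) = 2, d(4) = 3, d(5) = 2, d(6) = 4, d(7) = 2, d(8) = 4, d(9) = 3, d(10) = 4, d(11) = 2, d(12) = 6, d(13) = 2, d(14) = 4, d(15) = 4, d(16) = 5, d(17) = 2, d(18) = 6, d(19) = 2, d(20) = 6, d(21) = 4, d(22) = 4, d(23) = 2, d(24) = 8, d(25) = 3, d(26) = 4, d(27) = 4, d(28) = 6, d(29) = 2, d(30) = 8, d(31) = 2, d(32) = 6, d(33) = 4, d(34) = 4, d(35) = 4, d(36) = 9, d(37) = 2, d(38) = 4, d(39) = 4, d(40) = 8, d(41) = 2, d(42) = 8, d(43) = 2, d(44) = 6, d(45) = 6, d(46) = 4, d(47) = 2, d(48) = 10, d(49) = 3, d(50) = 6, d(51) = 4, d(52) = 6, d(53) = 2, d(54) = 8, d(55) = 4, d(56) = 8, d(57) = 4, d(58) = 4, d(59) = 2, d(60) = 12, d(61) = 2, d(62) = 4, d(63) = 6, d(64) = 7, d(65) = 4, d(66) = 8, d(67) = 2, d(68) = 6, d(69) = 4, d(70) = 8, d(71) = 2, d(72) = 12, d(73) = 2, d(74) = 4, d(75) = 6, d(76) = 6, d(77) = 4, d(78) = 8, d(79) = 2, d(80) = 10, d(81) = 5, d(82) = 4, d(83) = 2, d(84) = 12, d(85) = 4, d(86) = 4, d(87) = 4, d(88) = 8, d(89) = 2, d(90) = 12, d(91) = 4, d(92) = 6, d(93) = 4, d(94) = 4, d(95) = 4, d(96) = 12, d(97) = 2, d(98) = 6, d(99) = 6, d(100) = 9, d(101) = 2, d(102) = 8, d(103) = 2, d(104) = 8, d(105) = 8, d(106) = 4, d(107) = 2, d(108) = 12, d(109) = 2, d(110) = 8, d(111) = 4, d(112) = 10, d(113) = 2, d(114) = 8, d(115) = 4, d(116) = 6, d(117) = 6, d(118) = 4, d(119) = 4, d(120) = 16, d(121) = 3, d(122) = 4, d(123) = 4, d(124) = 6, d(125) = 4, d(126) = 12, d(127) = 2, d(128) = 8, d(129) = 4, d(130) = 8, d(131) = 2, d(132) = 12, d(133) = 4, d(134) = 4, d(135) = 8, d(136) = 8, d(137) = 2, d(138) = 8, d(139) = 2, d(140) = 12, d(141) = 4, d(142) = 4, d(143) = 4, d(144) = 15, d(145) = 4, d(146) = 4, d(147) = 6, d(148) = 6, d(149) = 2, d(150) = 12, d(151) = 2, d(152) = 8, d(153) = 6, d(154) = 8, d(155) = 4, d(156) = 12, d(157) = 2, d(158) = 4, d(159) = 4, d(160) = 12, d(161) = 4, d(162) = 10, d(163) = 2, d(164) = 6, d(165) = 8, d(166) = 4, d(167) = 2, d(168) = 16, d(169) = 3, d(170) = 8, d(171) = 6, d(172) = 6, d(173) = 2, d(174) = 8, d(175) = 6, d(176) = 10, d(177) = 4, d(178) = 4, d(179) = 2, d(180) = 18, d(181) = 2, d(182) = 8, d(183) = 4, d(184) = 8, d(185) = 4, d(186) = 8, d(187) = 4, d(188) = 6, d(189) = 8, d(190) = 8, d(191) = 2, d(192) = 14, d(193) = 2, d(194) = 4, d(195) = 8, d(196) = 9, d(197) = 2, d(198) = 12. Summing all 198 values: 1084. (Dirichlet's divisor formula: Σ_{n ≤ x} d(n) = x ln(x) + (2γ − 1) x + O(√x). For x = 198, the asymptotic estimate is ≈ 1077.65.)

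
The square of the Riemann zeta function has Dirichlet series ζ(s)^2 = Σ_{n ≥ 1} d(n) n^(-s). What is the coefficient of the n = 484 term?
d(484) = 9

ζ(s)^2 = (Σ 1/m^s)(Σ 1/k^s). The coefficient of 1/n^s in the product is the number of ordered pairs (m, k) with mk = n, which equals d(n). For n = 484, divisors are [1, 2, 4, 11, 22, 44, 121, 242, 484], so d(484) = 9.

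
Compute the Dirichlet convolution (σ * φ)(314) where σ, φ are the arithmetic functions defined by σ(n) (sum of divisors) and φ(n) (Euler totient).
(σ * φ)(314) = 1256

Divisors of 314: [1, 2, 157, 314]. For each d | 314:
  d = 1: σ(1) · φ(314/1) = 1 · 156 = 156
  d = 2: σ(2) · φ(314/2) = 3 · 156 = 468
  d = 157: σ(157) · φ(314/157) = 158 · 1 = 158
  d = 314: σ(314) · φ(314/314) = 474 · 1 = 474
Summing: (σ * φ)(314) = 156 + 468 + 158 + 474 = 1256.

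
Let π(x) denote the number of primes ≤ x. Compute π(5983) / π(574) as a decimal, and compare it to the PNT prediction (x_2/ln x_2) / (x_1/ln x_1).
π(5983)/π(574) = 782/105 ≈ 7.4476;  PNT prediction ≈ 7.6139.

π(574) = 105 and π(5983) = 782, so π(5983)/π(574) ≈ 7.4476. The PNT-predicted ratio is (5983/ln(5983)) / (574/ln(574)) ≈ 7.6139. The two agree to within a few percent, as expected.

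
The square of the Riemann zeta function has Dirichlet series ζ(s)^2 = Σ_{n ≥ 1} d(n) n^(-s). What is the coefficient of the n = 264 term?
d(264) = 16

ζ(s)^2 = (Σ 1/m^s)(Σ 1/k^s). The coefficient of 1/n^s in the product is the number of ordered pairs (m, k) with mk = n, which equals d(n). For n = 264, divisors are [1, 2, 3, 4, 6, 8, 11, 12, 22, 24, 33, 44, 66, 88, 132, 264], so d(264) = 16.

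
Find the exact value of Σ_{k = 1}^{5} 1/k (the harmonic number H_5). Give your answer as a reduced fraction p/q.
H_5 = 137/60

Direct summation: H_5 = 1 + 1/2 + ... + 1/5. The least common denominator is lcm(1, ..., 5) = 60; over this denominator the numerator is 60 + 30 + 20 + 15 + 12 = 137, so H_5 = 137/60 (already in lowest terms) ≈ 2.28333. (The PNT-adjacent estimate ln(5) + γ ≈ 2.18665 matches within O(1/n).)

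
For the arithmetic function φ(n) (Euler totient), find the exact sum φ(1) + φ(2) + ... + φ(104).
Σ_{n ≤ 104} φ(n) = 3326

Compute φ(n) for each 1 ≤ n ≤ 104: φ(1) = 1, φ(2) = 1, φ(3) = 2, φ(4) = 2, φ(5) = 4, φ(6) = 2, φ(7) = 6, φ(8) = 4, φ(9) = 6, φ(10) = 4, φ(11) = 10, φ(12) = 4, φ(13) = 12, φ(14) = 6, φ(15) = 8, φ(16) = 8, φ(17) = 16, φ(18) = 6, φ(19) = 18, φ(20) = 8, φ(21) = 12, φ(22) = 10, φ(23) = 22, φ(24) = 8, φ(25) = 20, φ(26) = 12, φ(27) = 18, φ(28) = 12, φ(29) = 28, φ(30) = 8, φ(31) = 30, φ(32) = 16, φ(33) = 20, φ(34) = 16, φ(35) = 24, φ(36) = 12, φ(37) = 36, φ(38) = 18, φ(39) = 24, φ(40) = 16, φ(41) = 40, φ(42) = 12, φ(43) = 42, φ(44) = 20, φ(45) = 24, φ(46) = 22, φ(47) = 46, φ(48) = 16, φ(49) = 42, φ(50) = 20, φ(51) = 32, φ(52) = 24, φ(53) = 52, φ(54) = 18, φ(55) = 40, φ(56) = 24, φ(57) = 36, φ(58) = 28, φ(59) = 58, φ(60) = 16, φ(61) = 60, φ(62) = 30, φ(63) = 36, φ(64) = 32, φ(65) = 48, φ(66) = 20, φ(67) = 66, φ(68) = 32, φ(69) = 44, φ(70) = 24, φ(71) = 70, φ(72) = 24, φ(73) = 72, φ(74) = 36, φ(75) = 40, φ(76) = 36, φ(77) = 60, φ(78) = 24, φ(79) = 78, φ(80) = 32, φ(81) = 54, φ(82) = 40, φ(83) = 82, φ(84) = 24, φ(85) = 64, φ(86) = 42, φ(87) = 56, φ(88) = 40, φ(89) = 88, φ(90) = 24, φ(91) = 72, φ(92) = 44, φ(93) = 60, φ(94) = 46, φ(95) = 72, φ(96) = 32, φ(97) = 96, φ(98) = 42, φ(99) = 60, φ(100) = 40, φ(101) = 100, φ(102) = 32, φ(103) = 102, φ(104) = 48. Summing all 104 values: 3326. (Average order: Σ_{n ≤ x} φ(n) ~ (3/π²) x². For x = 104, (3/π²)·104² ≈ 3287.67.)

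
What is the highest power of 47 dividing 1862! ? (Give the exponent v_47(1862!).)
v_47(1862!) = 39

Legendre's formula: v_p(n!) = Σ_{k ≥ 1} ⌊n / p^k⌋. For p = 47, n = 1862, the terms are:
  ⌊1862/47^1⌋ = ⌊1862/47⌋ = 39
(the next term ⌊1862/47^2⌋ = 0, terminating the sum). Summing: v_47(1862!) = 39 = 39.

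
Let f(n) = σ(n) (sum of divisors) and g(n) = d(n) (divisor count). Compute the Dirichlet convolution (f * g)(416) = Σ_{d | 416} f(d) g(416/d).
(σ * d)(416) = 3504

Divisors of 416: [1, 2, 4, 8, 13, 16, 26, 32, 52, 104, 208, 416]. For each d | 416:
  d = 1: σ(1) · d(416/1) = 1 · 12 = 12
  d = 2: σ(2) · d(416/2) = 3 · 10 = 30
  d = 4: σ(4) · d(416/4) = 7 · 8 = 56
  d = 8: σ(8) · d(416/8) = 15 · 6 = 90
  d = 13: σ(13) · d(416/13) = 14 · 6 = 84
  d = 16: σ(16) · d(416/16) = 31 · 4 = 124
  d = 26: σ(26) · d(416/26) = 42 · 5 = 210
  d = 32: σ(32) · d(416/32) = 63 · 2 = 126
  d = 52: σ(52) · d(416/52) = 98 · 4 = 392
  d = 104: σ(104) · d(416/104) = 210 · 3 = 630
  d = 208: σ(208) · d(416/208) = 434 · 2 = 868
  d = 416: σ(416) · d(416/416) = 882 · 1 = 882
Summing: (σ * d)(416) = 12 + 30 + 56 + 90 + 84 + 124 + 210 + 126 + 392 + 630 + 868 + 882 = 3504.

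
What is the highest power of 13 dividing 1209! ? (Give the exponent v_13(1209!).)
v_13(1209!) = 100

Legendre's formula: v_p(n!) = Σ_{k ≥ 1} ⌊n / p^k⌋. For p = 13, n = 1209, the terms are:
  ⌊1209/13^1⌋ = ⌊1209/13⌋ = 93
  ⌊1209/13^2⌋ = ⌊1209/169⌋ = 7
(the next term ⌊1209/13^3⌋ = 0, terminating the sum). Summing: v_13(1209!) = 93 + 7 = 100.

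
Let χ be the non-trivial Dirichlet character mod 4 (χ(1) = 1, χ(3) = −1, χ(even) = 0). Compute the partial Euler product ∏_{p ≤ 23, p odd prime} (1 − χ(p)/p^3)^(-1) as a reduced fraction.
∏ = 177358697820836675/183046656872153088

The odd primes p ≤ 23 are [3, 5, 7, 11, 13, 17, 19, 23]. For each, χ(p) = 1 if p ≡ 1 mod 4, χ(p) = −1 if p ≡ 3 mod 4. Taking (1 − χ(p)/p^3)^(-1) = p^3/(p^3 − χ(p)): (1 − (-1)/3^3)^(-1) · (1 − (1)/5^3)^(-1) · (1 − (-1)/7^3)^(-1) · (1 − (-1)/11^3)^(-1) · (1 − (1)/13^3)^(-1) · (1 − (1)/17^3)^(-1) · (1 − (-1)/19^3)^(-1) · (1 − (-1)/23^3)^(-1) = 177358697820836675/183046656872153088.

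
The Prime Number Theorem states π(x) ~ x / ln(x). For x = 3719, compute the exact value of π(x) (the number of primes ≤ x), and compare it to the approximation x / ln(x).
π(3719) = 519;  x/ln(x) ≈ 452.37;  relative error ≈ 12.84%.

Directly count primes up to 3719: π(3719) = 519. The PNT approximation gives 3719/ln(3719) ≈ 3719/8.22121 ≈ 452.37. Relative error (π(x) − x/ln(x)) / π(x) ≈ 12.84%; the approximation is known to undercount slightly (Li(x) is a better estimate).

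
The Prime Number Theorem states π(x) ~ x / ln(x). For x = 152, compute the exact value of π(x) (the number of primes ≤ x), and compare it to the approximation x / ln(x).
π(152) = 36;  x/ln(x) ≈ 30.26;  relative error ≈ 15.96%.

Directly count primes up to 152: π(152) = 36. The PNT approximation gives 152/ln(152) ≈ 152/5.02388 ≈ 30.26. Relative error (π(x) − x/ln(x)) / π(x) ≈ 15.96%; the approximation is known to undercount slightly (Li(x) is a better estimate).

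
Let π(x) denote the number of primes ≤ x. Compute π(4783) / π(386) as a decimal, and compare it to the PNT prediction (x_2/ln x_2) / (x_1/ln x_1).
π(4783)/π(386) = 642/76 ≈ 8.4474;  PNT prediction ≈ 8.7102.

π(386) = 76 and π(4783) = 642, so π(4783)/π(386) ≈ 8.4474. The PNT-predicted ratio is (4783/ln(4783)) / (386/ln(386)) ≈ 8.7102. The two agree to within a few percent, as expected.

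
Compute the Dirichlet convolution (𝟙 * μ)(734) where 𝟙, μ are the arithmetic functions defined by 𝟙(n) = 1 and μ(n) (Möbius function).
(𝟙 * μ)(734) = 0

Divisors of 734: [1, 2, 367, 734]. For each d | 734:
  d = 1: 𝟙(1) · μ(734/1) = 1 · 1 = 1
  d = 2: 𝟙(2) · μ(734/2) = 1 · -1 = -1
  d = 367: 𝟙(367) · μ(734/367) = 1 · -1 = -1
  d = 734: 𝟙(734) · μ(734/734) = 1 · 1 = 1
Summing: (𝟙 * μ)(734) = 1 + -1 + -1 + 1 = 0.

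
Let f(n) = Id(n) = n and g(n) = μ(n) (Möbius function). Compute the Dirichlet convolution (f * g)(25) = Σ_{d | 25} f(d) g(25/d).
(Id * μ)(25) = 20

Divisors of 25: [1, 5, 25]. For each d | 25:
  d = 1: Id(1) · μ(25/1) = 1 · 0 = 0
  d = 5: Id(5) · μ(25/5) = 5 · -1 = -5
  d = 25: Id(25) · μ(25/25) = 25 · 1 = 25
Summing: (Id * μ)(25) = 0 + -5 + 25 = 20.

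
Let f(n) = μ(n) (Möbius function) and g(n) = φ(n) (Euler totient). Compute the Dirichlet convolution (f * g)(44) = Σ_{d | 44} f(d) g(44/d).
(μ * φ)(44) = 9

Divisors of 44: [1, 2, 4, 11, 22, 44]. For each d | 44:
  d = 1: μ(1) · φ(44/1) = 1 · 20 = 20
  d = 2: μ(2) · φ(44/2) = -1 · 10 = -10
  d = 4: μ(4) · φ(44/4) = 0 · 10 = 0
  d = 11: μ(11) · φ(44/11) = -1 · 2 = -2
  d = 22: μ(22) · φ(44/22) = 1 · 1 = 1
  d = 44: μ(44) · φ(44/44) = 0 · 1 = 0
Summing: (μ * φ)(44) = 20 + -10 + 0 + -2 + 1 + 0 = 9.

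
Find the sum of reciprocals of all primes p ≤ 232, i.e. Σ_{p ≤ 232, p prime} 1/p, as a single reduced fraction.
Σ 1/p = 37527519788898476695193360507423991967783840502510585362878348092116031948860199524739442233/19078266889580195013601891820992757757219839668357012055907516904309700014933909014729740190

π(232) = 50, so the primes ≤ 232 are [2, 3, 5, 7, 11, 13, 17, 19, 23, 29, 31, 37, 41, 43, 47, 53, 59, 61, 67, 71, 73, 79, 83, 89, 97, 101, 103, 107, 109, 113, 127, 131, 137, 139, 149, 151, 157, 163, 167, 173, 179, 181, 191, 193, 197, 199, 211, 223, 227, 229]. Summing 1/p over these primes: 37527519788898476695193360507423991967783840502510585362878348092116031948860199524739442233/19078266889580195013601891820992757757219839668357012055907516904309700014933909014729740190 ≈ 1.9670. Mertens estimate ln ln(232) + 0.2615 ≈ 1.9565.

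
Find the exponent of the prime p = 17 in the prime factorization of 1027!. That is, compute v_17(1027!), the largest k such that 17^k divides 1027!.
v_17(1027!) = 63

Legendre's formula: v_p(n!) = Σ_{k ≥ 1} ⌊n / p^k⌋. For p = 17, n = 1027, the terms are:
  ⌊1027/17^1⌋ = ⌊1027/17⌋ = 60
  ⌊1027/17^2⌋ = ⌊1027/289⌋ = 3
(the next term ⌊1027/17^3⌋ = 0, terminating the sum). Summing: v_17(1027!) = 60 + 3 = 63.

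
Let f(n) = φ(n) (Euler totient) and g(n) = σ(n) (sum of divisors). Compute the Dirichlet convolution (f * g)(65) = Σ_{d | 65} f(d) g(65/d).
(φ * σ)(65) = 260

Divisors of 65: [1, 5, 13, 65]. For each d | 65:
  d = 1: φ(1) · σ(65/1) = 1 · 84 = 84
  d = 5: φ(5) · σ(65/5) = 4 · 14 = 56
  d = 13: φ(13) · σ(65/13) = 12 · 6 = 72
  d = 65: φ(65) · σ(65/65) = 48 · 1 = 48
Summing: (φ * σ)(65) = 84 + 56 + 72 + 48 = 260.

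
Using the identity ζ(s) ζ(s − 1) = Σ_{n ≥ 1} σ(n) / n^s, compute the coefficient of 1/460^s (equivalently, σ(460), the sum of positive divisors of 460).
σ(460) = 1008

In the product (Σ m^0/m^s)(Σ k / k^s) = Σ (Σ_{d | n} d) / n^s, the coefficient of 1/n^s is σ(n) = Σ_{d | n} d. For n = 460, divisors are [1, 2, 4, 5, 10, 20, 23, 46, 92, 115, 230, 460]; summing: σ(460) = 1008.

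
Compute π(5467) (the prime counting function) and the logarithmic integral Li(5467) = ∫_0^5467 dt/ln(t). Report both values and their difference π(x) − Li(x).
π(5467) = 721;  Li(5467) ≈ 738.82;  π(x) − Li(x) ≈ -17.82.

Direct count of primes ≤ 5467 gives π(5467) = 721. Numerical evaluation of the logarithmic integral gives Li(5467) ≈ 738.82. The difference π(x) − Li(x) ≈ -17.82 is typically negative for small/moderate x (Li(x) overestimates), though Littlewood's theorem shows this sign changes infinitely often.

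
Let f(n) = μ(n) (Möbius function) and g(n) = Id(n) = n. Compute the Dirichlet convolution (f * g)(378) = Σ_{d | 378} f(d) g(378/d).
(μ * Id)(378) = 108

Divisors of 378: [1, 2, 3, 6, 7, 9, 14, 18, 21, 27, 42, 54, 63, 126, 189, 378]. For each d | 378:
  d = 1: μ(1) · Id(378/1) = 1 · 378 = 378
  d = 2: μ(2) · Id(378/2) = -1 · 189 = -189
  d = 3: μ(3) · Id(378/3) = -1 · 126 = -126
  d = 6: μ(6) · Id(378/6) = 1 · 63 = 63
  d = 7: μ(7) · Id(378/7) = -1 · 54 = -54
  d = 9: μ(9) · Id(378/9) = 0 · 42 = 0
  d = 14: μ(14) · Id(378/14) = 1 · 27 = 27
  d = 18: μ(18) · Id(378/18) = 0 · 21 = 0
  d = 21: μ(21) · Id(378/21) = 1 · 18 = 18
  d = 27: μ(27) · Id(378/27) = 0 · 14 = 0
  d = 42: μ(42) · Id(378/42) = -1 · 9 = -9
  d = 54: μ(54) · Id(378/54) = 0 · 7 = 0
  d = 63: μ(63) · Id(378/63) = 0 · 6 = 0
  d = 126: μ(126) · Id(378/126) = 0 · 3 = 0
  d = 189: μ(189) · Id(378/189) = 0 · 2 = 0
  d = 378: μ(378) · Id(378/378) = 0 · 1 = 0
Summing: (μ * Id)(378) = 378 + -189 + -126 + 63 + -54 + 0 + 27 + 0 + 18 + 0 + -9 + 0 + 0 + 0 + 0 + 0 = 108.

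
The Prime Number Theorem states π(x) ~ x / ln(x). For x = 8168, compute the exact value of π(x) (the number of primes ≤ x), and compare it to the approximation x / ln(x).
π(8168) = 1025;  x/ln(x) ≈ 906.75;  relative error ≈ 11.54%.

Directly count primes up to 8168: π(8168) = 1025. The PNT approximation gives 8168/ln(8168) ≈ 8168/9.00798 ≈ 906.75. Relative error (π(x) − x/ln(x)) / π(x) ≈ 11.54%; the approximation is known to undercount slightly (Li(x) is a better estimate).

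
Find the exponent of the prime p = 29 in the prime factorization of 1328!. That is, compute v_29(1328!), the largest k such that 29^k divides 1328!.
v_29(1328!) = 46

Legendre's formula: v_p(n!) = Σ_{k ≥ 1} ⌊n / p^k⌋. For p = 29, n = 1328, the terms are:
  ⌊1328/29^1⌋ = ⌊1328/29⌋ = 45
  ⌊1328/29^2⌋ = ⌊1328/841⌋ = 1
(the next term ⌊1328/29^3⌋ = 0, terminating the sum). Summing: v_29(1328!) = 45 + 1 = 46.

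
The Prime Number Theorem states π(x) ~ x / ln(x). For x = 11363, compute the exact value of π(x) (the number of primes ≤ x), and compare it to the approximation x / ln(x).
π(11363) = 1372;  x/ln(x) ≈ 1216.84;  relative error ≈ 11.31%.

Directly count primes up to 11363: π(11363) = 1372. The PNT approximation gives 11363/ln(11363) ≈ 11363/9.33812 ≈ 1216.84. Relative error (π(x) − x/ln(x)) / π(x) ≈ 11.31%; the approximation is known to undercount slightly (Li(x) is a better estimate).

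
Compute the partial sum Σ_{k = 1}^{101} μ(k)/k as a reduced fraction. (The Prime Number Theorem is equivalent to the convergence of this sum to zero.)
Σ μ(k)/k = 823965756623769369265289008893453993/38810394059749560150010552813417893845

Values of μ(k) for 1 ≤ k ≤ 101: μ(1) = 1, μ(2) = -1, μ(3) = -1, μ(5) = -1, μ(6) = 1, μ(7) = -1, μ(10) = 1, μ(11) = -1, μ(13) = -1, μ(14) = 1, μ(15) = 1, μ(17) = -1, μ(19) = -1, μ(21) = 1, μ(22) = 1, μ(23) = -1, μ(26) = 1, μ(29) = -1, μ(30) = -1, μ(31) = -1, μ(33) = 1, μ(34) = 1, μ(35) = 1, μ(37) = -1, μ(38) = 1, μ(39) = 1, μ(41) = -1, μ(42) = -1, μ(43) = -1, μ(46) = 1, μ(47) = -1, μ(51) = 1, μ(53) = -1, μ(55) = 1, μ(57) = 1, μ(58) = 1, μ(59) = -1, μ(61) = -1, μ(62) = 1, μ(65) = 1, μ(66) = -1, μ(67) = -1, μ(69) = 1, μ(70) = -1, μ(71) = -1, μ(73) = -1, μ(74) = 1, μ(77) = 1, μ(78) = -1, μ(79) = -1, μ(82) = 1, μ(83) = -1, μ(85) = 1, μ(86) = 1, μ(87) = 1, μ(89) = -1, μ(91) = 1, μ(93) = 1, μ(94) = 1, μ(95) = 1, μ(97) = -1, μ(101) = -1, with μ = 0 on non-squarefree integers. Summing μ(k)/k for k where μ(k) ≠ 0 gives 823965756623769369265289008893453993/38810394059749560150010552813417893845 ≈ 0.0212. (PNT ⟺ this sum → 0 as n → ∞.)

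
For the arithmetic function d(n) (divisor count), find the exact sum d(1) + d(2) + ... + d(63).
Σ_{n ≤ 63} d(n) = 273

Compute d(n) for each 1 ≤ n ≤ 63: d(1) = 1, d(2) = 2, d(3) = 2, d(4) = 3, d(5) = 2, d(6) = 4, d(7) = 2, d(8) = 4, d(9) = 3, d(10) = 4, d(11) = 2, d(12) = 6, d(13) = 2, d(14) = 4, d(15) = 4, d(16) = 5, d(17) = 2, d(18) = 6, d(19) = 2, d(20) = 6, d(21) = 4, d(22) = 4, d(23) = 2, d(24) = 8, d(25) = 3, d(26) = 4, d(27) = 4, d(28) = 6, d(29) = 2, d(30) = 8, d(31) = 2, d(32) = 6, d(33) = 4, d(34) = 4, d(35) = 4, d(36) = 9, d(37) = 2, d(38) = 4, d(39) = 4, d(40) = 8, d(41) = 2, d(42) = 8, d(43) = 2, d(44) = 6, d(45) = 6, d(46) = 4, d(47) = 2, d(48) = 10, d(49) = 3, d(50) = 6, d(51) = 4, d(52) = 6, d(53) = 2, d(54) = 8, d(55) = 4, d(56) = 8, d(57) = 4, d(58) = 4, d(59) = 2, d(60) = 12, d(61) = 2, d(62) = 4, d(63) = 6. Summing all 63 values: 273. (Dirichlet's divisor formula: Σ_{n ≤ x} d(n) = x ln(x) + (2γ − 1) x + O(√x). For x = 63, the asymptotic estimate is ≈ 270.75.)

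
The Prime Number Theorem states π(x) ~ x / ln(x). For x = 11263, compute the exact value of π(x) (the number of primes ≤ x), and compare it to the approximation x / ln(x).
π(11263) = 1362;  x/ln(x) ≈ 1207.27;  relative error ≈ 11.36%.

Directly count primes up to 11263: π(11263) = 1362. The PNT approximation gives 11263/ln(11263) ≈ 11263/9.32928 ≈ 1207.27. Relative error (π(x) − x/ln(x)) / π(x) ≈ 11.36%; the approximation is known to undercount slightly (Li(x) is a better estimate).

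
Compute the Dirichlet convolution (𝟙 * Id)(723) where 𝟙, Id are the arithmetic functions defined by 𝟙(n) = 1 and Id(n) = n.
(𝟙 * Id)(723) = 968

Divisors of 723: [1, 3, 241, 723]. For each d | 723:
  d = 1: 𝟙(1) · Id(723/1) = 1 · 723 = 723
  d = 3: 𝟙(3) · Id(723/3) = 1 · 241 = 241
  d = 241: 𝟙(241) · Id(723/241) = 1 · 3 = 3
  d = 723: 𝟙(723) · Id(723/723) = 1 · 1 = 1
Summing: (𝟙 * Id)(723) = 723 + 241 + 3 + 1 = 968.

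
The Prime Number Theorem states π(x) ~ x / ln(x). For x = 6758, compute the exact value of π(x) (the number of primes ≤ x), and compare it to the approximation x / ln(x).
π(6758) = 869;  x/ln(x) ≈ 766.35;  relative error ≈ 11.81%.

Directly count primes up to 6758: π(6758) = 869. The PNT approximation gives 6758/ln(6758) ≈ 6758/8.81848 ≈ 766.35. Relative error (π(x) − x/ln(x)) / π(x) ≈ 11.81%; the approximation is known to undercount slightly (Li(x) is a better estimate).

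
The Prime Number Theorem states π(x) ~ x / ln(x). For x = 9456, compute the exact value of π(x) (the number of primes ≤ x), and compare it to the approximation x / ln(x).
π(9456) = 1170;  x/ln(x) ≈ 1032.95;  relative error ≈ 11.71%.

Directly count primes up to 9456: π(9456) = 1170. The PNT approximation gives 9456/ln(9456) ≈ 9456/9.15440 ≈ 1032.95. Relative error (π(x) − x/ln(x)) / π(x) ≈ 11.71%; the approximation is known to undercount slightly (Li(x) is a better estimate).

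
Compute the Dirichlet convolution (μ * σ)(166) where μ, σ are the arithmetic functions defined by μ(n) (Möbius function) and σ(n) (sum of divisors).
(μ * σ)(166) = 166

Divisors of 166: [1, 2, 83, 166]. For each d | 166:
  d = 1: μ(1) · σ(166/1) = 1 · 252 = 252
  d = 2: μ(2) · σ(166/2) = -1 · 84 = -84
  d = 83: μ(83) · σ(166/83) = -1 · 3 = -3
  d = 166: μ(166) · σ(166/166) = 1 · 1 = 1
Summing: (μ * σ)(166) = 252 + -84 + -3 + 1 = 166.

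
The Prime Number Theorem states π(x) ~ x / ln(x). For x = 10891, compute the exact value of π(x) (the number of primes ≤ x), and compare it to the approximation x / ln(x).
π(10891) = 1325;  x/ln(x) ≈ 1171.62;  relative error ≈ 11.58%.

Directly count primes up to 10891: π(10891) = 1325. The PNT approximation gives 10891/ln(10891) ≈ 10891/9.29569 ≈ 1171.62. Relative error (π(x) − x/ln(x)) / π(x) ≈ 11.58%; the approximation is known to undercount slightly (Li(x) is a better estimate).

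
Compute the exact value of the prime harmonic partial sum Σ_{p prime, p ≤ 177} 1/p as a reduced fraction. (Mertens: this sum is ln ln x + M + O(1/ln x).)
Σ 1/p = 319420215161551700804173656907103406301944826032199624513259054823197/166589903787325219380851695350896256250980509594874862046961683989710

π(177) = 40, so the primes ≤ 177 are [2, 3, 5, 7, 11, 13, 17, 19, 23, 29, 31, 37, 41, 43, 47, 53, 59, 61, 67, 71, 73, 79, 83, 89, 97, 101, 103, 107, 109, 113, 127, 131, 137, 139, 149, 151, 157, 163, 167, 173]. Summing 1/p over these primes: 319420215161551700804173656907103406301944826032199624513259054823197/166589903787325219380851695350896256250980509594874862046961683989710 ≈ 1.9174. Mertens estimate ln ln(177) + 0.2615 ≈ 1.9056.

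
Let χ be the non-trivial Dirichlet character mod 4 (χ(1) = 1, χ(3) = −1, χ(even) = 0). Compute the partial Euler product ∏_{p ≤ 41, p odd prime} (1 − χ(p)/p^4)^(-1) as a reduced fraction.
∏ = 432087862418865343553833546534281744421/436917989841417958707951316628574044160

The odd primes p ≤ 41 are [3, 5, 7, 11, 13, 17, 19, 23, 29, 31, 37, 41]. For each, χ(p) = 1 if p ≡ 1 mod 4, χ(p) = −1 if p ≡ 3 mod 4. Taking (1 − χ(p)/p^4)^(-1) = p^4/(p^4 − χ(p)): (1 − (-1)/3^4)^(-1) · (1 − (1)/5^4)^(-1) · (1 − (-1)/7^4)^(-1) · (1 − (-1)/11^4)^(-1) · (1 − (1)/13^4)^(-1) · (1 − (1)/17^4)^(-1) · (1 − (-1)/19^4)^(-1) · (1 − (-1)/23^4)^(-1) · (1 − (1)/29^4)^(-1) · (1 − (-1)/31^4)^(-1) · (1 − (1)/37^4)^(-1) · (1 − (1)/41^4)^(-1) = 432087862418865343553833546534281744421/436917989841417958707951316628574044160.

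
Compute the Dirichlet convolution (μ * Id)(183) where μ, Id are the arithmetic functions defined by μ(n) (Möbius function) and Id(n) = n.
(μ * Id)(183) = 120

Divisors of 183: [1, 3, 61, 183]. For each d | 183:
  d = 1: μ(1) · Id(183/1) = 1 · 183 = 183
  d = 3: μ(3) · Id(183/3) = -1 · 61 = -61
  d = 61: μ(61) · Id(183/61) = -1 · 3 = -3
  d = 183: μ(183) · Id(183/183) = 1 · 1 = 1
Summing: (μ * Id)(183) = 183 + -61 + -3 + 1 = 120.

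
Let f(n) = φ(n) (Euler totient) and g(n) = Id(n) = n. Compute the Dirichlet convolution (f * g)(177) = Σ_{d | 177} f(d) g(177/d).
(φ * Id)(177) = 585

Divisors of 177: [1, 3, 59, 177]. For each d | 177:
  d = 1: φ(1) · Id(177/1) = 1 · 177 = 177
  d = 3: φ(3) · Id(177/3) = 2 · 59 = 118
  d = 59: φ(59) · Id(177/59) = 58 · 3 = 174
  d = 177: φ(177) · Id(177/177) = 116 · 1 = 116
Summing: (φ * Id)(177) = 177 + 118 + 174 + 116 = 585.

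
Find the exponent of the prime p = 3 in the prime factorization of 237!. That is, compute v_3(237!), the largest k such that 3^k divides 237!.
v_3(237!) = 115

Legendre's formula: v_p(n!) = Σ_{k ≥ 1} ⌊n / p^k⌋. For p = 3, n = 237, the terms are:
  ⌊237/3^1⌋ = ⌊237/3⌋ = 79
  ⌊237/3^2⌋ = ⌊237/9⌋ = 26
  ⌊237/3^3⌋ = ⌊237/27⌋ = 8
  ⌊237/3^4⌋ = ⌊237/81⌋ = 2
(the next term ⌊237/3^5⌋ = 0, terminating the sum). Summing: v_3(237!) = 79 + 26 + 8 + 2 = 115.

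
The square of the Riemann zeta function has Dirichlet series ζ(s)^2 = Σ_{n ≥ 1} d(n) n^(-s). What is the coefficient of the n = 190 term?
d(190) = 8

ζ(s)^2 = (Σ 1/m^s)(Σ 1/k^s). The coefficient of 1/n^s in the product is the number of ordered pairs (m, k) with mk = n, which equals d(n). For n = 190, divisors are [1, 2, 5, 10, 19, 38, 95, 190], so d(190) = 8.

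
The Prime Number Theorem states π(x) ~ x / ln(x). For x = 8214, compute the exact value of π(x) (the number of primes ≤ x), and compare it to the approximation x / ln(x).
π(8214) = 1029;  x/ln(x) ≈ 911.29;  relative error ≈ 11.44%.

Directly count primes up to 8214: π(8214) = 1029. The PNT approximation gives 8214/ln(8214) ≈ 8214/9.01360 ≈ 911.29. Relative error (π(x) − x/ln(x)) / π(x) ≈ 11.44%; the approximation is known to undercount slightly (Li(x) is a better estimate).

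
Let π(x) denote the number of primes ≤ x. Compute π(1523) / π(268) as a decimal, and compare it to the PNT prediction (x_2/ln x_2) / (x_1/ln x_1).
π(1523)/π(268) = 241/56 ≈ 4.3036;  PNT prediction ≈ 4.3355.

π(268) = 56 and π(1523) = 241, so π(1523)/π(268) ≈ 4.3036. The PNT-predicted ratio is (1523/ln(1523)) / (268/ln(268)) ≈ 4.3355. The two agree to within a few percent, as expected.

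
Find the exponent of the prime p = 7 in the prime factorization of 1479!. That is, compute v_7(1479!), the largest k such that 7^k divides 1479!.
v_7(1479!) = 245

Legendre's formula: v_p(n!) = Σ_{k ≥ 1} ⌊n / p^k⌋. For p = 7, n = 1479, the terms are:
  ⌊1479/7^1⌋ = ⌊1479/7⌋ = 211
  ⌊1479/7^2⌋ = ⌊1479/49⌋ = 30
  ⌊1479/7^3⌋ = ⌊1479/343⌋ = 4
(the next term ⌊1479/7^4⌋ = 0, terminating the sum). Summing: v_7(1479!) = 211 + 30 + 4 = 245.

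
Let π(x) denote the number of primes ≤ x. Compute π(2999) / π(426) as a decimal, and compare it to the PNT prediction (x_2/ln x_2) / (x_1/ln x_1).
π(2999)/π(426) = 430/82 ≈ 5.2439;  PNT prediction ≈ 5.3238.

π(426) = 82 and π(2999) = 430, so π(2999)/π(426) ≈ 5.2439. The PNT-predicted ratio is (2999/ln(2999)) / (426/ln(426)) ≈ 5.3238. The two agree to within a few percent, as expected.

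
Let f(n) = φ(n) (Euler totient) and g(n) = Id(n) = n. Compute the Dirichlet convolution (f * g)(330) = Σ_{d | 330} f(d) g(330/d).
(φ * Id)(330) = 2835

Divisors of 330: [1, 2, 3, 5, 6, 10, 11, 15, 22, 30, 33, 55, 66, 110, 165, 330]. For each d | 330:
  d = 1: φ(1) · Id(330/1) = 1 · 330 = 330
  d = 2: φ(2) · Id(330/2) = 1 · 165 = 165
  d = 3: φ(3) · Id(330/3) = 2 · 110 = 220
  d = 5: φ(5) · Id(330/5) = 4 · 66 = 264
  d = 6: φ(6) · Id(330/6) = 2 · 55 = 110
  d = 10: φ(10) · Id(330/10) = 4 · 33 = 132
  d = 11: φ(11) · Id(330/11) = 10 · 30 = 300
  d = 15: φ(15) · Id(330/15) = 8 · 22 = 176
  d = 22: φ(22) · Id(330/22) = 10 · 15 = 150
  d = 30: φ(30) · Id(330/30) = 8 · 11 = 88
  d = 33: φ(33) · Id(330/33) = 20 · 10 = 200
  d = 55: φ(55) · Id(330/55) = 40 · 6 = 240
  d = 66: φ(66) · Id(330/66) = 20 · 5 = 100
  d = 110: φ(110) · Id(330/110) = 40 · 3 = 120
  d = 165: φ(165) · Id(330/165) = 80 · 2 = 160
  d = 330: φ(330) · Id(330/330) = 80 · 1 = 80
Summing: (φ * Id)(330) = 330 + 165 + 220 + 264 + 110 + 132 + 300 + 176 + 150 + 88 + 200 + 240 + 100 + 120 + 160 + 80 = 2835.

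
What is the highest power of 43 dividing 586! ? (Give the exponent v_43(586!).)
v_43(586!) = 13

Legendre's formula: v_p(n!) = Σ_{k ≥ 1} ⌊n / p^k⌋. For p = 43, n = 586, the terms are:
  ⌊586/43^1⌋ = ⌊586/43⌋ = 13
(the next term ⌊586/43^2⌋ = 0, terminating the sum). Summing: v_43(586!) = 13 = 13.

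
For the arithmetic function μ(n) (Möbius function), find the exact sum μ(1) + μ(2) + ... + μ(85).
Σ_{n ≤ 85} μ(n) = -3

Compute μ(n) for each 1 ≤ n ≤ 85: μ(1) = 1, μ(2) = -1, μ(3) = -1, μ(4) = 0, μ(5) = -1, μ(6) = 1, μ(7) = -1, μ(8) = 0, μ(9) = 0, μ(10) = 1, μ(11) = -1, μ(12) = 0, μ(13) = -1, μ(14) = 1, μ(15) = 1, μ(16) = 0, μ(17) = -1, μ(18) = 0, μ(19) = -1, μ(20) = 0, μ(21) = 1, μ(22) = 1, μ(23) = -1, μ(24) = 0, μ(25) = 0, μ(26) = 1, μ(27) = 0, μ(28) = 0, μ(29) = -1, μ(30) = -1, μ(31) = -1, μ(32) = 0, μ(33) = 1, μ(34) = 1, μ(35) = 1, μ(36) = 0, μ(37) = -1, μ(38) = 1, μ(39) = 1, μ(40) = 0, μ(41) = -1, μ(42) = -1, μ(43) = -1, μ(44) = 0, μ(45) = 0, μ(46) = 1, μ(47) = -1, μ(48) = 0, μ(49) = 0, μ(50) = 0, μ(51) = 1, μ(52) = 0, μ(53) = -1, μ(54) = 0, μ(55) = 1, μ(56) = 0, μ(57) = 1, μ(58) = 1, μ(59) = -1, μ(60) = 0, μ(61) = -1, μ(62) = 1, μ(63) = 0, μ(64) = 0, μ(65) = 1, μ(66) = -1, μ(67) = -1, μ(68) = 0, μ(69) = 1, μ(70) = -1, μ(71) = -1, μ(72) = 0, μ(73) = -1, μ(74) = 1, μ(75) = 0, μ(76) = 0, μ(77) = 1, μ(78) = -1, μ(79) = -1, μ(80) = 0, μ(81) = 0, μ(82) = 1, μ(83) = -1, μ(84) = 0, μ(85) = 1. Summing all 85 values: -3. (Mertens function M(x) = Σ_{n ≤ x} μ(n); on average M(x) should be small (PNT ⟺ M(x) = o(x)).)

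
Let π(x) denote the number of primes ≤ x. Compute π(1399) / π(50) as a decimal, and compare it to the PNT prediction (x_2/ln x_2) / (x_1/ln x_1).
π(1399)/π(50) = 222/15 ≈ 14.8000;  PNT prediction ≈ 15.1112.

π(50) = 15 and π(1399) = 222, so π(1399)/π(50) ≈ 14.8000. The PNT-predicted ratio is (1399/ln(1399)) / (50/ln(50)) ≈ 15.1112. The two agree to within a few percent, as expected.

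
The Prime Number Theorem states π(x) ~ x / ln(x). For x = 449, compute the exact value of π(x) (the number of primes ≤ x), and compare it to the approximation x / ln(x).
π(449) = 87;  x/ln(x) ≈ 73.52;  relative error ≈ 15.49%.

Directly count primes up to 449: π(449) = 87. The PNT approximation gives 449/ln(449) ≈ 449/6.10702 ≈ 73.52. Relative error (π(x) − x/ln(x)) / π(x) ≈ 15.49%; the approximation is known to undercount slightly (Li(x) is a better estimate).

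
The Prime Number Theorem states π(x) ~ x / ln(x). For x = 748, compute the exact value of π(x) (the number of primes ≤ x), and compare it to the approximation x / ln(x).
π(748) = 132;  x/ln(x) ≈ 113.04;  relative error ≈ 14.37%.

Directly count primes up to 748: π(748) = 132. The PNT approximation gives 748/ln(748) ≈ 748/6.61740 ≈ 113.04. Relative error (π(x) − x/ln(x)) / π(x) ≈ 14.37%; the approximation is known to undercount slightly (Li(x) is a better estimate).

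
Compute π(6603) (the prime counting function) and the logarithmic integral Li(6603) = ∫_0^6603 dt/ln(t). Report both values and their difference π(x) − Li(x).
π(6603) = 853;  Li(6603) ≈ 869.34;  π(x) − Li(x) ≈ -16.34.

Direct count of primes ≤ 6603 gives π(6603) = 853. Numerical evaluation of the logarithmic integral gives Li(6603) ≈ 869.34. The difference π(x) − Li(x) ≈ -16.34 is typically negative for small/moderate x (Li(x) overestimates), though Littlewood's theorem shows this sign changes infinitely often.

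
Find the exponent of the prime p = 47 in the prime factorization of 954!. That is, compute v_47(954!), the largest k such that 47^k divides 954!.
v_47(954!) = 20

Legendre's formula: v_p(n!) = Σ_{k ≥ 1} ⌊n / p^k⌋. For p = 47, n = 954, the terms are:
  ⌊954/47^1⌋ = ⌊954/47⌋ = 20
(the next term ⌊954/47^2⌋ = 0, terminating the sum). Summing: v_47(954!) = 20 = 20.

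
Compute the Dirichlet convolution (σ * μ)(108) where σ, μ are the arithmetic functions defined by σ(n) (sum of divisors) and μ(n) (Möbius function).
(σ * μ)(108) = 108

Divisors of 108: [1, 2, 3, 4, 6, 9, 12, 18, 27, 36, 54, 108]. For each d | 108:
  d = 1: σ(1) · μ(108/1) = 1 · 0 = 0
  d = 2: σ(2) · μ(108/2) = 3 · 0 = 0
  d = 3: σ(3) · μ(108/3) = 4 · 0 = 0
  d = 4: σ(4) · μ(108/4) = 7 · 0 = 0
  d = 6: σ(6) · μ(108/6) = 12 · 0 = 0
  d = 9: σ(9) · μ(108/9) = 13 · 0 = 0
  d = 12: σ(12) · μ(108/12) = 28 · 0 = 0
  d = 18: σ(18) · μ(108/18) = 39 · 1 = 39
  d = 27: σ(27) · μ(108/27) = 40 · 0 = 0
  d = 36: σ(36) · μ(108/36) = 91 · -1 = -91
  d = 54: σ(54) · μ(108/54) = 120 · -1 = -120
  d = 108: σ(108) · μ(108/108) = 280 · 1 = 280
Summing: (σ * μ)(108) = 0 + 0 + 0 + 0 + 0 + 0 + 0 + 39 + 0 + -91 + -120 + 280 = 108.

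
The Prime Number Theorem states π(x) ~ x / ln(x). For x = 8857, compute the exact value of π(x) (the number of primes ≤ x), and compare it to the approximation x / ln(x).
π(8857) = 1103;  x/ln(x) ≈ 974.48;  relative error ≈ 11.65%.

Directly count primes up to 8857: π(8857) = 1103. The PNT approximation gives 8857/ln(8857) ≈ 8857/9.08896 ≈ 974.48. Relative error (π(x) − x/ln(x)) / π(x) ≈ 11.65%; the approximation is known to undercount slightly (Li(x) is a better estimate).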